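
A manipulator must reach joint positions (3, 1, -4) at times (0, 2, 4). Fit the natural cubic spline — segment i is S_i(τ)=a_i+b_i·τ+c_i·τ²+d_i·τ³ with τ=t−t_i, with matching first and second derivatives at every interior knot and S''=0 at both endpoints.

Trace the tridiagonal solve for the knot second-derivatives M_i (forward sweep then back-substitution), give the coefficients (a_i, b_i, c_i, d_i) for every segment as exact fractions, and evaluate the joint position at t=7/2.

  seg 0: a=3 b=-5/8 c=0 d=-3/32
  seg 1: a=1 b=-7/4 c=-9/16 d=3/32
S(7/2) = -659/256

Δ: Δ0=-1, Δ1=-5/2
row 1: diag=8, rhs=-9; c'=1/4, d'=-9/8
back: M1=-9/8
M: M0=0, M1=-9/8, M2=0
seg 0: a=3, c=M0/2=0, d=(M1−M0)/(6·2)=-3/32, b=Δ0−h0·(2M0+M1)/6=-5/8
seg 1: a=1, c=M1/2=-9/16, d=(M2−M1)/(6·2)=3/32, b=Δ1−h1·(2M1+M2)/6=-7/4
t_q=7/2 → seg 1, τ=3/2; S=1+-7/4·τ+-9/16·τ²+3/32·τ³=-659/256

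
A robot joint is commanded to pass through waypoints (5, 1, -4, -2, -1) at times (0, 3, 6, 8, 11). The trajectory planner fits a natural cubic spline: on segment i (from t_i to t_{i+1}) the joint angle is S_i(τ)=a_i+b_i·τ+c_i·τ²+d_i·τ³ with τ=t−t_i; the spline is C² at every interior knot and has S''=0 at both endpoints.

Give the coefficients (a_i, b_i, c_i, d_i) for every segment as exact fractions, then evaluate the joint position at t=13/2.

Δ: Δ0=-4/3, Δ1=-5/3, Δ2=1, Δ3=1/3
row 1: diag=12, rhs=-2; c'=1/4, d'=-1/6
row 2: denom=10−3·1/4=37/4; d'=(16−3·-1/6)/(37/4)=66/37
row 3: denom=10−2·8/37=354/37; d'=(-4−2·66/37)/(354/37)=-140/177
back: M3=-140/177
back: M2=66/37−8/37·-140/177=346/177
back: M1=-1/6−1/4·346/177=-116/177
M: M0=0, M1=-116/177, M2=346/177, M3=-140/177, M4=0
seg 0: a=5, c=M0/2=0, d=(M1−M0)/(6·3)=-58/1593, b=Δ0−h0·(2M0+M1)/6=-178/177
seg 1: a=1, c=M1/2=-58/177, d=(M2−M1)/(6·3)=77/531, b=Δ1−h1·(2M1+M2)/6=-352/177
seg 2: a=-4, c=M2/2=173/177, d=(M3−M2)/(6·2)=-27/118, b=Δ2−h2·(2M2+M3)/6=-7/177
seg 3: a=-2, c=M3/2=-70/177, d=(M4−M3)/(6·3)=70/1593, b=Δ3−h3·(2M3+M4)/6=199/177
t_q=13/2 → seg 2, τ=1/2; S=-4+-7/177·τ+173/177·τ²+-27/118·τ³=-3591/944

  seg 0: a=5 b=-178/177 c=0 d=-58/1593
  seg 1: a=1 b=-352/177 c=-58/177 d=77/531
  seg 2: a=-4 b=-7/177 c=173/177 d=-27/118
  seg 3: a=-2 b=199/177 c=-70/177 d=70/1593
S(13/2) = -3591/944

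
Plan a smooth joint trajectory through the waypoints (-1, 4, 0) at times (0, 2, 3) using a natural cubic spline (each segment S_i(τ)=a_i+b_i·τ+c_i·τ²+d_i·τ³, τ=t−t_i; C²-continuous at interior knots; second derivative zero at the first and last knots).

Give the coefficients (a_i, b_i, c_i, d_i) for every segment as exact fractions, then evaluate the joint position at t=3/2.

Δ: Δ0=5/2, Δ1=-4
row 1: diag=6, rhs=-39; c'=1/6, d'=-13/2
back: M1=-13/2
M: M0=0, M1=-13/2, M2=0
seg 0: a=-1, c=M0/2=0, d=(M1−M0)/(6·2)=-13/24, b=Δ0−h0·(2M0+M1)/6=14/3
seg 1: a=4, c=M1/2=-13/4, d=(M2−M1)/(6·1)=13/12, b=Δ1−h1·(2M1+M2)/6=-11/6
t_q=3/2 → seg 0, τ=3/2; S=-1+14/3·τ+0·τ²+-13/24·τ³=267/64

  seg 0: a=-1 b=14/3 c=0 d=-13/24
  seg 1: a=4 b=-11/6 c=-13/4 d=13/12
S(3/2) = 267/64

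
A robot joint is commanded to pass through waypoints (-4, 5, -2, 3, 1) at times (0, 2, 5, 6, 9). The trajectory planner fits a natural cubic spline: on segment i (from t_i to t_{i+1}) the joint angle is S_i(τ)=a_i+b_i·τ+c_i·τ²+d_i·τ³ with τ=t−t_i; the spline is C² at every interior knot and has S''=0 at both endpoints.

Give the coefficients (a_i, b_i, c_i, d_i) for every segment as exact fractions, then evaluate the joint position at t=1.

  seg 0: a=-4 b=1879/279 c=0 d=-1247/2232
  seg 1: a=5 b=17/558 c=-1247/372 d=8585/10044
  seg 2: a=-2 b=3343/1116 c=1211/279 d=-869/372
  seg 3: a=3 b=2605/558 c=-2977/1116 d=2977/10044
S(1) = 1619/744

Δ: Δ0=9/2, Δ1=-7/3, Δ2=5, Δ3=-2/3
row 1: diag=10, rhs=-41; c'=3/10, d'=-41/10
row 2: denom=8−3·3/10=71/10; d'=(44−3·-41/10)/(71/10)=563/71
row 3: denom=8−1·10/71=558/71; d'=(-34−1·563/71)/(558/71)=-2977/558
back: M3=-2977/558
back: M2=563/71−10/71·-2977/558=2422/279
back: M1=-41/10−3/10·2422/279=-1247/186
M: M0=0, M1=-1247/186, M2=2422/279, M3=-2977/558, M4=0
seg 0: a=-4, c=M0/2=0, d=(M1−M0)/(6·2)=-1247/2232, b=Δ0−h0·(2M0+M1)/6=1879/279
seg 1: a=5, c=M1/2=-1247/372, d=(M2−M1)/(6·3)=8585/10044, b=Δ1−h1·(2M1+M2)/6=17/558
seg 2: a=-2, c=M2/2=1211/279, d=(M3−M2)/(6·1)=-869/372, b=Δ2−h2·(2M2+M3)/6=3343/1116
seg 3: a=3, c=M3/2=-2977/1116, d=(M4−M3)/(6·3)=2977/10044, b=Δ3−h3·(2M3+M4)/6=2605/558
t_q=1 → seg 0, τ=1; S=-4+1879/279·τ+0·τ²+-1247/2232·τ³=1619/744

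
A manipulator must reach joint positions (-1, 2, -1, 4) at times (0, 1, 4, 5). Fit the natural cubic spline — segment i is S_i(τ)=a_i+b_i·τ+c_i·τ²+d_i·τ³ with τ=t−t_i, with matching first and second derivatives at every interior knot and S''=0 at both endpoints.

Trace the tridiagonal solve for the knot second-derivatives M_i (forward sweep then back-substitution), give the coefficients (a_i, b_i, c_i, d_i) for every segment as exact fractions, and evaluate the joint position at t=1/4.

  seg 0: a=-1 b=43/11 c=0 d=-10/11
  seg 1: a=2 b=13/11 c=-30/11 d=2/3
  seg 2: a=-1 b=31/11 c=36/11 d=-12/11
S(1/4) = -13/352

Δ: Δ0=3, Δ1=-1, Δ2=5
row 1: diag=8, rhs=-24; c'=3/8, d'=-3
row 2: denom=8−3·3/8=55/8; d'=(36−3·-3)/(55/8)=72/11
back: M2=72/11
back: M1=-3−3/8·72/11=-60/11
M: M0=0, M1=-60/11, M2=72/11, M3=0
seg 0: a=-1, c=M0/2=0, d=(M1−M0)/(6·1)=-10/11, b=Δ0−h0·(2M0+M1)/6=43/11
seg 1: a=2, c=M1/2=-30/11, d=(M2−M1)/(6·3)=2/3, b=Δ1−h1·(2M1+M2)/6=13/11
seg 2: a=-1, c=M2/2=36/11, d=(M3−M2)/(6·1)=-12/11, b=Δ2−h2·(2M2+M3)/6=31/11
t_q=1/4 → seg 0, τ=1/4; S=-1+43/11·τ+0·τ²+-10/11·τ³=-13/352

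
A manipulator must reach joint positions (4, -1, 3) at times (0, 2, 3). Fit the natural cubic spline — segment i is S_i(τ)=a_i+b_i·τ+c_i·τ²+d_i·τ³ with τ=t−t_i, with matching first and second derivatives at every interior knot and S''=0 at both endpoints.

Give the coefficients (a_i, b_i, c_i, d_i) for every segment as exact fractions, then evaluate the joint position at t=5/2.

  seg 0: a=4 b=-14/3 c=0 d=13/24
  seg 1: a=-1 b=11/6 c=13/4 d=-13/12
S(5/2) = 19/32

Δ: Δ0=-5/2, Δ1=4
row 1: diag=6, rhs=39; c'=1/6, d'=13/2
back: M1=13/2
M: M0=0, M1=13/2, M2=0
seg 0: a=4, c=M0/2=0, d=(M1−M0)/(6·2)=13/24, b=Δ0−h0·(2M0+M1)/6=-14/3
seg 1: a=-1, c=M1/2=13/4, d=(M2−M1)/(6·1)=-13/12, b=Δ1−h1·(2M1+M2)/6=11/6
t_q=5/2 → seg 1, τ=1/2; S=-1+11/6·τ+13/4·τ²+-13/12·τ³=19/32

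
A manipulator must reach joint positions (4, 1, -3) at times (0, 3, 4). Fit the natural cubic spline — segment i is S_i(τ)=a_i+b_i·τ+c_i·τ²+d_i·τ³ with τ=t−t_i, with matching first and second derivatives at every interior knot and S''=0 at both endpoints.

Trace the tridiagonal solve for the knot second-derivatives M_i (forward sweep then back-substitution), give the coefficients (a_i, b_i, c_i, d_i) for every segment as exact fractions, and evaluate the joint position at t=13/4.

  seg 0: a=4 b=1/8 c=0 d=-1/8
  seg 1: a=1 b=-13/4 c=-9/8 d=3/8
S(13/4) = 63/512

Δ: Δ0=-1, Δ1=-4
row 1: diag=8, rhs=-18; c'=1/8, d'=-9/4
back: M1=-9/4
M: M0=0, M1=-9/4, M2=0
seg 0: a=4, c=M0/2=0, d=(M1−M0)/(6·3)=-1/8, b=Δ0−h0·(2M0+M1)/6=1/8
seg 1: a=1, c=M1/2=-9/8, d=(M2−M1)/(6·1)=3/8, b=Δ1−h1·(2M1+M2)/6=-13/4
t_q=13/4 → seg 1, τ=1/4; S=1+-13/4·τ+-9/8·τ²+3/8·τ³=63/512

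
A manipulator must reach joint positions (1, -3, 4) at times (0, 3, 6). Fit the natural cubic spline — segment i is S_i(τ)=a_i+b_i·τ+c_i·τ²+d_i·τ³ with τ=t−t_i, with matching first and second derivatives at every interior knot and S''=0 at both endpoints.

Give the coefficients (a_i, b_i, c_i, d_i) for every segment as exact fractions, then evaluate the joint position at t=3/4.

Δ: Δ0=-4/3, Δ1=7/3
row 1: diag=12, rhs=22; c'=1/4, d'=11/6
back: M1=11/6
M: M0=0, M1=11/6, M2=0
seg 0: a=1, c=M0/2=0, d=(M1−M0)/(6·3)=11/108, b=Δ0−h0·(2M0+M1)/6=-9/4
seg 1: a=-3, c=M1/2=11/12, d=(M2−M1)/(6·3)=-11/108, b=Δ1−h1·(2M1+M2)/6=1/2
t_q=3/4 → seg 0, τ=3/4; S=1+-9/4·τ+0·τ²+11/108·τ³=-165/256

  seg 0: a=1 b=-9/4 c=0 d=11/108
  seg 1: a=-3 b=1/2 c=11/12 d=-11/108
S(3/4) = -165/256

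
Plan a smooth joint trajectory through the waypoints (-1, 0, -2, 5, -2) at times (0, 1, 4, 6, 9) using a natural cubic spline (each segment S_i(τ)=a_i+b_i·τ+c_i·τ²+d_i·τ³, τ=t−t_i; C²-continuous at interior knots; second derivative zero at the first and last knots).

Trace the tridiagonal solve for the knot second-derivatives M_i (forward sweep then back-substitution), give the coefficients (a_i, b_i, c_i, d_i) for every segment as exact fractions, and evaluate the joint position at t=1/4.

Δ: Δ0=1, Δ1=-2/3, Δ2=7/2, Δ3=-7/3
row 1: diag=8, rhs=-10; c'=3/8, d'=-5/4
row 2: denom=10−3·3/8=71/8; d'=(25−3·-5/4)/(71/8)=230/71
row 3: denom=10−2·16/71=678/71; d'=(-35−2·230/71)/(678/71)=-2945/678
back: M3=-2945/678
back: M2=230/71−16/71·-2945/678=1430/339
back: M1=-5/4−3/8·1430/339=-320/113
M: M0=0, M1=-320/113, M2=1430/339, M3=-2945/678, M4=0
seg 0: a=-1, c=M0/2=0, d=(M1−M0)/(6·1)=-160/339, b=Δ0−h0·(2M0+M1)/6=499/339
seg 1: a=0, c=M1/2=-160/113, d=(M2−M1)/(6·3)=1195/3051, b=Δ1−h1·(2M1+M2)/6=19/339
seg 2: a=-2, c=M2/2=715/339, d=(M3−M2)/(6·2)=-645/904, b=Δ2−h2·(2M2+M3)/6=724/339
seg 3: a=5, c=M3/2=-2945/1356, d=(M4−M3)/(6·3)=2945/12204, b=Δ3−h3·(2M3+M4)/6=1363/678
t_q=1/4 → seg 0, τ=1/4; S=-1+499/339·τ+0·τ²+-160/339·τ³=-289/452

  seg 0: a=-1 b=499/339 c=0 d=-160/339
  seg 1: a=0 b=19/339 c=-160/113 d=1195/3051
  seg 2: a=-2 b=724/339 c=715/339 d=-645/904
  seg 3: a=5 b=1363/678 c=-2945/1356 d=2945/12204
S(1/4) = -289/452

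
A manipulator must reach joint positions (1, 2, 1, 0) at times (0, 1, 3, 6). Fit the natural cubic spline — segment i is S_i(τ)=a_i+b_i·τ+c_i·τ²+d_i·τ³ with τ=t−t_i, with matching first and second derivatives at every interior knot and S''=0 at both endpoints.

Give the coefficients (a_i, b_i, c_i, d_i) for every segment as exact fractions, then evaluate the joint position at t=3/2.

Δ: Δ0=1, Δ1=-1/2, Δ2=-1/3
row 1: diag=6, rhs=-9; c'=1/3, d'=-3/2
row 2: denom=10−2·1/3=28/3; d'=(1−2·-3/2)/(28/3)=3/7
back: M2=3/7
back: M1=-3/2−1/3·3/7=-23/14
M: M0=0, M1=-23/14, M2=3/7, M3=0
seg 0: a=1, c=M0/2=0, d=(M1−M0)/(6·1)=-23/84, b=Δ0−h0·(2M0+M1)/6=107/84
seg 1: a=2, c=M1/2=-23/28, d=(M2−M1)/(6·2)=29/168, b=Δ1−h1·(2M1+M2)/6=19/42
seg 2: a=1, c=M2/2=3/14, d=(M3−M2)/(6·3)=-1/42, b=Δ2−h2·(2M2+M3)/6=-16/21
t_q=3/2 → seg 1, τ=1/2; S=2+19/42·τ+-23/28·τ²+29/168·τ³=915/448

  seg 0: a=1 b=107/84 c=0 d=-23/84
  seg 1: a=2 b=19/42 c=-23/28 d=29/168
  seg 2: a=1 b=-16/21 c=3/14 d=-1/42
S(3/2) = 915/448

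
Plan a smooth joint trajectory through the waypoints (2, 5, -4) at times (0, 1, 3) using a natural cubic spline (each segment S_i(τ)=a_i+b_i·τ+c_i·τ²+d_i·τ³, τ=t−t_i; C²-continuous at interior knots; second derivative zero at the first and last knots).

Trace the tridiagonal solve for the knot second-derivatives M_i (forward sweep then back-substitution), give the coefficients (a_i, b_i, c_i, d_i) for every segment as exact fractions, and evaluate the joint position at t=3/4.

Δ: Δ0=3, Δ1=-9/2
row 1: diag=6, rhs=-45; c'=1/3, d'=-15/2
back: M1=-15/2
M: M0=0, M1=-15/2, M2=0
seg 0: a=2, c=M0/2=0, d=(M1−M0)/(6·1)=-5/4, b=Δ0−h0·(2M0+M1)/6=17/4
seg 1: a=5, c=M1/2=-15/4, d=(M2−M1)/(6·2)=5/8, b=Δ1−h1·(2M1+M2)/6=1/2
t_q=3/4 → seg 0, τ=3/4; S=2+17/4·τ+0·τ²+-5/4·τ³=1193/256

  seg 0: a=2 b=17/4 c=0 d=-5/4
  seg 1: a=5 b=1/2 c=-15/4 d=5/8
S(3/4) = 1193/256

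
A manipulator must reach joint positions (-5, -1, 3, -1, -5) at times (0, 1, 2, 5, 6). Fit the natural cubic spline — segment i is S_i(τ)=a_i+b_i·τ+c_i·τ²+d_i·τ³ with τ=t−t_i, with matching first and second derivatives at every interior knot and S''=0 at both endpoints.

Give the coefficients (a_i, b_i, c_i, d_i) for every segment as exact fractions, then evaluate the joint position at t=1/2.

  seg 0: a=-5 b=610/159 c=0 d=26/159
  seg 1: a=-1 b=688/159 c=26/53 d=-130/159
  seg 2: a=3 b=454/159 c=-104/53 d=10/53
  seg 3: a=-1 b=-608/159 c=-14/53 d=14/159
S(1/2) = -649/212

Δ: Δ0=4, Δ1=4, Δ2=-4/3, Δ3=-4
row 1: diag=4, rhs=0; c'=1/4, d'=0
row 2: denom=8−1·1/4=31/4; d'=(-32−1·0)/(31/4)=-128/31
row 3: denom=8−3·12/31=212/31; d'=(-16−3·-128/31)/(212/31)=-28/53
back: M3=-28/53
back: M2=-128/31−12/31·-28/53=-208/53
back: M1=0−1/4·-208/53=52/53
M: M0=0, M1=52/53, M2=-208/53, M3=-28/53, M4=0
seg 0: a=-5, c=M0/2=0, d=(M1−M0)/(6·1)=26/159, b=Δ0−h0·(2M0+M1)/6=610/159
seg 1: a=-1, c=M1/2=26/53, d=(M2−M1)/(6·1)=-130/159, b=Δ1−h1·(2M1+M2)/6=688/159
seg 2: a=3, c=M2/2=-104/53, d=(M3−M2)/(6·3)=10/53, b=Δ2−h2·(2M2+M3)/6=454/159
seg 3: a=-1, c=M3/2=-14/53, d=(M4−M3)/(6·1)=14/159, b=Δ3−h3·(2M3+M4)/6=-608/159
t_q=1/2 → seg 0, τ=1/2; S=-5+610/159·τ+0·τ²+26/159·τ³=-649/212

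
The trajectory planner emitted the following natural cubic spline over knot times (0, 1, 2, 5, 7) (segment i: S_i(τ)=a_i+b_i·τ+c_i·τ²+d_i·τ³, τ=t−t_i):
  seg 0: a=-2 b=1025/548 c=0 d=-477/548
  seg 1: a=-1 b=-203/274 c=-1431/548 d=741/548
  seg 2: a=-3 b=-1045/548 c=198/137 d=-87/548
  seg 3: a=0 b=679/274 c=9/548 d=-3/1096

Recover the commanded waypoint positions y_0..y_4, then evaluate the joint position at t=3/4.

y_0 = S_0(0) = a_0 = -2
y_1 = S_1(0) = a_1 = -1
y_2 = S_2(0) = a_2 = -3
y_3 = S_3(0) = a_3 = 0
y_4 = S_3(2) = 5
t_q=3/4 is in segment 0 (τ=3/4); S_0(τ)=-33823/35072

y_0=-2 y_1=-1 y_2=-3 y_3=0 y_4=5
S(3/4) = -33823/35072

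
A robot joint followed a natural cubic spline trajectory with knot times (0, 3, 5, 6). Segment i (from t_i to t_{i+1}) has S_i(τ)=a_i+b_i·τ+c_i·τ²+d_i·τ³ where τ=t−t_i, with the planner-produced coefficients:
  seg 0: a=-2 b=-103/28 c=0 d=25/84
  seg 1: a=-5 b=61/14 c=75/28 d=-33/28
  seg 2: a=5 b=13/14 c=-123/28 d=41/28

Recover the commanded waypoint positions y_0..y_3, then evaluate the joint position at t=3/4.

y_0 = S_0(0) = a_0 = -2
y_1 = S_1(0) = a_1 = -5
y_2 = S_2(0) = a_2 = 5
y_3 = S_2(1) = 3
t_q=3/4 is in segment 0 (τ=3/4); S_0(τ)=-8303/1792

y_0=-2 y_1=-5 y_2=5 y_3=3
S(3/4) = -8303/1792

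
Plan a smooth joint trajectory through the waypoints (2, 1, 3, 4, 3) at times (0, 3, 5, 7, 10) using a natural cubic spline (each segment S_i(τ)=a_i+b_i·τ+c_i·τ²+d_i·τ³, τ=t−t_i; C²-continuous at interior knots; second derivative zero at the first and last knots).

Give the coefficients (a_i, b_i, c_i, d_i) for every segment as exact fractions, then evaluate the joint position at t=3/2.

Δ: Δ0=-1/3, Δ1=1, Δ2=1/2, Δ3=-1/3
row 1: diag=10, rhs=8; c'=1/5, d'=4/5
row 2: denom=8−2·1/5=38/5; d'=(-3−2·4/5)/(38/5)=-23/38
row 3: denom=10−2·5/19=180/19; d'=(-5−2·-23/38)/(180/19)=-2/5
back: M3=-2/5
back: M2=-23/38−5/19·-2/5=-1/2
back: M1=4/5−1/5·-1/2=9/10
M: M0=0, M1=9/10, M2=-1/2, M3=-2/5, M4=0
seg 0: a=2, c=M0/2=0, d=(M1−M0)/(6·3)=1/20, b=Δ0−h0·(2M0+M1)/6=-47/60
seg 1: a=1, c=M1/2=9/20, d=(M2−M1)/(6·2)=-7/60, b=Δ1−h1·(2M1+M2)/6=17/30
seg 2: a=3, c=M2/2=-1/4, d=(M3−M2)/(6·2)=1/120, b=Δ2−h2·(2M2+M3)/6=29/30
seg 3: a=4, c=M3/2=-1/5, d=(M4−M3)/(6·3)=1/45, b=Δ3−h3·(2M3+M4)/6=1/15
t_q=3/2 → seg 0, τ=3/2; S=2+-47/60·τ+0·τ²+1/20·τ³=159/160

  seg 0: a=2 b=-47/60 c=0 d=1/20
  seg 1: a=1 b=17/30 c=9/20 d=-7/60
  seg 2: a=3 b=29/30 c=-1/4 d=1/120
  seg 3: a=4 b=1/15 c=-1/5 d=1/45
S(3/2) = 159/160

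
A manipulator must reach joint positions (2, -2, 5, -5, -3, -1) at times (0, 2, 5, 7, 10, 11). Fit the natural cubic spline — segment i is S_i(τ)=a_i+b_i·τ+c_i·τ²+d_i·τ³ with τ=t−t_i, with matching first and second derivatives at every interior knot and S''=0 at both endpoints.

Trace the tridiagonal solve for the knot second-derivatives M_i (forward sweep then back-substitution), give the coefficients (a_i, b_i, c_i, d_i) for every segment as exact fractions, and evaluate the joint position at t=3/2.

Δ: Δ0=-2, Δ1=7/3, Δ2=-5, Δ3=2/3, Δ4=2
row 1: diag=10, rhs=26; c'=3/10, d'=13/5
row 2: denom=10−3·3/10=91/10; d'=(-44−3·13/5)/(91/10)=-74/13
row 3: denom=10−2·20/91=870/91; d'=(34−2·-74/13)/(870/91)=413/87
row 4: denom=8−3·91/290=2047/290; d'=(8−3·413/87)/(2047/290)=-1810/2047
back: M4=-1810/2047
back: M3=413/87−91/290·-1810/2047=30856/6141
back: M2=-74/13−20/91·30856/6141=-41738/6141
back: M1=13/5−3/10·-41738/6141=9496/2047
M: M0=0, M1=9496/2047, M2=-41738/6141, M3=30856/6141, M4=-1810/2047, M5=0
seg 0: a=2, c=M0/2=0, d=(M1−M0)/(6·2)=2374/6141, b=Δ0−h0·(2M0+M1)/6=-21778/6141
seg 1: a=-2, c=M1/2=4748/2047, d=(M2−M1)/(6·3)=-35113/55269, b=Δ1−h1·(2M1+M2)/6=6710/6141
seg 2: a=5, c=M2/2=-20869/6141, d=(M3−M2)/(6·2)=4033/4094, b=Δ2−h2·(2M2+M3)/6=-13165/6141
seg 3: a=-5, c=M3/2=15428/6141, d=(M4−M3)/(6·3)=-18143/55269, b=Δ3−h3·(2M3+M4)/6=-24047/6141
seg 4: a=-3, c=M4/2=-905/2047, d=(M5−M4)/(6·1)=905/6141, b=Δ4−h4·(2M4+M5)/6=14092/6141
t_q=3/2 → seg 0, τ=3/2; S=2+-21778/6141·τ+0·τ²+2374/6141·τ³=-16497/8188

  seg 0: a=2 b=-21778/6141 c=0 d=2374/6141
  seg 1: a=-2 b=6710/6141 c=4748/2047 d=-35113/55269
  seg 2: a=5 b=-13165/6141 c=-20869/6141 d=4033/4094
  seg 3: a=-5 b=-24047/6141 c=15428/6141 d=-18143/55269
  seg 4: a=-3 b=14092/6141 c=-905/2047 d=905/6141
S(3/2) = -16497/8188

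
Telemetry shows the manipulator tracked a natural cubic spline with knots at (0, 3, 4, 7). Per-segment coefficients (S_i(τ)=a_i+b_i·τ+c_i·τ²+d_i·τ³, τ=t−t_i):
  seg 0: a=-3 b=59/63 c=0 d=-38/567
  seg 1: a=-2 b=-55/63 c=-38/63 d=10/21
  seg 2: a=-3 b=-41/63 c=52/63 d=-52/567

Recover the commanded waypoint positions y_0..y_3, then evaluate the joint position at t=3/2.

y_0 = S_0(0) = a_0 = -3
y_1 = S_1(0) = a_1 = -2
y_2 = S_2(0) = a_2 = -3
y_3 = S_2(3) = 0
t_q=3/2 is in segment 0 (τ=3/2); S_0(τ)=-51/28

y_0=-3 y_1=-2 y_2=-3 y_3=0
S(3/2) = -51/28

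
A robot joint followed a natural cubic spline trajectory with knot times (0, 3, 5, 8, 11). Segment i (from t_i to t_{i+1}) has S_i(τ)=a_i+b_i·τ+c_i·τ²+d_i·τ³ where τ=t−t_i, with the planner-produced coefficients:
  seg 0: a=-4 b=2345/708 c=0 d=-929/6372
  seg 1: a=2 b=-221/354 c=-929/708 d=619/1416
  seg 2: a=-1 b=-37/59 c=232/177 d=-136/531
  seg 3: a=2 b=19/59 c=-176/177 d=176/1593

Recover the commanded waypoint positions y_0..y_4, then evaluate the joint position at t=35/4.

y_0 = S_0(0) = a_0 = -4
y_1 = S_1(0) = a_1 = 2
y_2 = S_2(0) = a_2 = -1
y_3 = S_3(0) = a_3 = 2
y_4 = S_3(3) = -3
t_q=35/4 is in segment 3 (τ=3/4); S_3(τ)=102/59

y_0=-4 y_1=2 y_2=-1 y_3=2 y_4=-3
S(35/4) = 102/59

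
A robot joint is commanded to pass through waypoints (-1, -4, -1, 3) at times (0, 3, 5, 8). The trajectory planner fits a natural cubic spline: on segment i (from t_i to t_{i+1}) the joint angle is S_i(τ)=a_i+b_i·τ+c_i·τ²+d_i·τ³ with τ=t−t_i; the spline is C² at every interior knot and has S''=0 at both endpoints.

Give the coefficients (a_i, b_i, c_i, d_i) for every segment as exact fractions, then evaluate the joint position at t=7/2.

Δ: Δ0=-1, Δ1=3/2, Δ2=4/3
row 1: diag=10, rhs=15; c'=1/5, d'=3/2
row 2: denom=10−2·1/5=48/5; d'=(-1−2·3/2)/(48/5)=-5/12
back: M2=-5/12
back: M1=3/2−1/5·-5/12=19/12
M: M0=0, M1=19/12, M2=-5/12, M3=0
seg 0: a=-1, c=M0/2=0, d=(M1−M0)/(6·3)=19/216, b=Δ0−h0·(2M0+M1)/6=-43/24
seg 1: a=-4, c=M1/2=19/24, d=(M2−M1)/(6·2)=-1/6, b=Δ1−h1·(2M1+M2)/6=7/12
seg 2: a=-1, c=M2/2=-5/24, d=(M3−M2)/(6·3)=5/216, b=Δ2−h2·(2M2+M3)/6=7/4
t_q=7/2 → seg 1, τ=1/2; S=-4+7/12·τ+19/24·τ²+-1/6·τ³=-113/32

  seg 0: a=-1 b=-43/24 c=0 d=19/216
  seg 1: a=-4 b=7/12 c=19/24 d=-1/6
  seg 2: a=-1 b=7/4 c=-5/24 d=5/216
S(7/2) = -113/32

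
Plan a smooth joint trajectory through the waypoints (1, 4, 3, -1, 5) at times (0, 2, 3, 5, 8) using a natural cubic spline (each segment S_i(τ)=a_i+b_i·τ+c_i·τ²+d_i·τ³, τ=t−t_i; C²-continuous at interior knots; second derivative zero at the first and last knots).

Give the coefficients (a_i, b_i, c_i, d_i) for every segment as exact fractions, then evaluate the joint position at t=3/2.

Δ: Δ0=3/2, Δ1=-1, Δ2=-2, Δ3=2
row 1: diag=6, rhs=-15; c'=1/6, d'=-5/2
row 2: denom=6−1·1/6=35/6; d'=(-6−1·-5/2)/(35/6)=-3/5
row 3: denom=10−2·12/35=326/35; d'=(24−2·-3/5)/(326/35)=441/163
back: M3=441/163
back: M2=-3/5−12/35·441/163=-249/163
back: M1=-5/2−1/6·-249/163=-366/163
M: M0=0, M1=-366/163, M2=-249/163, M3=441/163, M4=0
seg 0: a=1, c=M0/2=0, d=(M1−M0)/(6·2)=-61/326, b=Δ0−h0·(2M0+M1)/6=733/326
seg 1: a=4, c=M1/2=-183/163, d=(M2−M1)/(6·1)=39/326, b=Δ1−h1·(2M1+M2)/6=1/326
seg 2: a=3, c=M2/2=-249/326, d=(M3−M2)/(6·2)=115/326, b=Δ2−h2·(2M2+M3)/6=-307/163
seg 3: a=-1, c=M3/2=441/326, d=(M4−M3)/(6·3)=-49/326, b=Δ3−h3·(2M3+M4)/6=-115/163
t_q=3/2 → seg 0, τ=3/2; S=1+733/326·τ+0·τ²+-61/326·τ³=9757/2608

  seg 0: a=1 b=733/326 c=0 d=-61/326
  seg 1: a=4 b=1/326 c=-183/163 d=39/326
  seg 2: a=3 b=-307/163 c=-249/326 d=115/326
  seg 3: a=-1 b=-115/163 c=441/326 d=-49/326
S(3/2) = 9757/2608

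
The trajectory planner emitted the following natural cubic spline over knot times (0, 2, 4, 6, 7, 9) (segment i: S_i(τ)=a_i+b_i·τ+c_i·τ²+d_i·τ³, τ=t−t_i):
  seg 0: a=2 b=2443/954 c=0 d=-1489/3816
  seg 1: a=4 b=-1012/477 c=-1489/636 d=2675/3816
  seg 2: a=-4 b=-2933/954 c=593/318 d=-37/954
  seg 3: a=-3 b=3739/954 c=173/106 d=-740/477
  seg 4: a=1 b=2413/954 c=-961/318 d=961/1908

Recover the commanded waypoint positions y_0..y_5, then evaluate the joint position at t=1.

y_0=2 y_1=4 y_2=-4 y_3=-3 y_4=1 y_5=-2
S(1) = 5305/1272

y_0 = S_0(0) = a_0 = 2
y_1 = S_1(0) = a_1 = 4
y_2 = S_2(0) = a_2 = -4
y_3 = S_3(0) = a_3 = -3
y_4 = S_4(0) = a_4 = 1
y_5 = S_4(2) = -2
t_q=1 is in segment 0 (τ=1); S_0(τ)=5305/1272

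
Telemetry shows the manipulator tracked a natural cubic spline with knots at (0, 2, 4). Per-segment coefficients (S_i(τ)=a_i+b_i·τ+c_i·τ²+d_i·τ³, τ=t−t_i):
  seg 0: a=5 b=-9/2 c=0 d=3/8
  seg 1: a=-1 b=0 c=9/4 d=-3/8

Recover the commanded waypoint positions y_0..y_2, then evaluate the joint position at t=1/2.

y_0 = S_0(0) = a_0 = 5
y_1 = S_1(0) = a_1 = -1
y_2 = S_1(2) = 5
t_q=1/2 is in segment 0 (τ=1/2); S_0(τ)=179/64

y_0=5 y_1=-1 y_2=5
S(1/2) = 179/64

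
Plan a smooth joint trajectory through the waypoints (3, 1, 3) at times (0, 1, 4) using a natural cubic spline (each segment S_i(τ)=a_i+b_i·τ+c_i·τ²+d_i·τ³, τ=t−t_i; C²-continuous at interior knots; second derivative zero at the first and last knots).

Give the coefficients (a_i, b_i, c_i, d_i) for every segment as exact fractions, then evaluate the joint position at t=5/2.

  seg 0: a=3 b=-7/3 c=0 d=1/3
  seg 1: a=1 b=-4/3 c=1 d=-1/9
S(5/2) = 7/8

Δ: Δ0=-2, Δ1=2/3
row 1: diag=8, rhs=16; c'=3/8, d'=2
back: M1=2
M: M0=0, M1=2, M2=0
seg 0: a=3, c=M0/2=0, d=(M1−M0)/(6·1)=1/3, b=Δ0−h0·(2M0+M1)/6=-7/3
seg 1: a=1, c=M1/2=1, d=(M2−M1)/(6·3)=-1/9, b=Δ1−h1·(2M1+M2)/6=-4/3
t_q=5/2 → seg 1, τ=3/2; S=1+-4/3·τ+1·τ²+-1/9·τ³=7/8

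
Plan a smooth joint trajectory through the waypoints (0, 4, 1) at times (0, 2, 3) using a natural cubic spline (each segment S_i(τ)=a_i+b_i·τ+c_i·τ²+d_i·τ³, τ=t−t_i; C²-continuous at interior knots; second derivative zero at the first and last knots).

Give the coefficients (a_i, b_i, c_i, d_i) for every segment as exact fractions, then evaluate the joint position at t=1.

Δ: Δ0=2, Δ1=-3
row 1: diag=6, rhs=-30; c'=1/6, d'=-5
back: M1=-5
M: M0=0, M1=-5, M2=0
seg 0: a=0, c=M0/2=0, d=(M1−M0)/(6·2)=-5/12, b=Δ0−h0·(2M0+M1)/6=11/3
seg 1: a=4, c=M1/2=-5/2, d=(M2−M1)/(6·1)=5/6, b=Δ1−h1·(2M1+M2)/6=-4/3
t_q=1 → seg 0, τ=1; S=0+11/3·τ+0·τ²+-5/12·τ³=13/4

  seg 0: a=0 b=11/3 c=0 d=-5/12
  seg 1: a=4 b=-4/3 c=-5/2 d=5/6
S(1) = 13/4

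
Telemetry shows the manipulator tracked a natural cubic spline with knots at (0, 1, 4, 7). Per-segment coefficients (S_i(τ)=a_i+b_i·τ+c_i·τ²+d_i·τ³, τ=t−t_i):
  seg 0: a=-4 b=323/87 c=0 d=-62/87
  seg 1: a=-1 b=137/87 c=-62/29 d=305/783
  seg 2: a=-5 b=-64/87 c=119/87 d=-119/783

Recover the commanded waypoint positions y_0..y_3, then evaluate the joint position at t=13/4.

y_0=-4 y_1=-1 y_2=-5 y_3=1
S(13/4) = -7133/1856

y_0 = S_0(0) = a_0 = -4
y_1 = S_1(0) = a_1 = -1
y_2 = S_2(0) = a_2 = -5
y_3 = S_2(3) = 1
t_q=13/4 is in segment 1 (τ=9/4); S_1(τ)=-7133/1856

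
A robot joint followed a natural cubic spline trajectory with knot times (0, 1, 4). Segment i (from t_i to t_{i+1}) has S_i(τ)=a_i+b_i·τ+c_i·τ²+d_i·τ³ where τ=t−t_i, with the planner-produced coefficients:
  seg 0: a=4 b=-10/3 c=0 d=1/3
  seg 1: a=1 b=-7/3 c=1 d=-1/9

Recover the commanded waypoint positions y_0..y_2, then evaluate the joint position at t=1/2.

y_0=4 y_1=1 y_2=0
S(1/2) = 19/8

y_0 = S_0(0) = a_0 = 4
y_1 = S_1(0) = a_1 = 1
y_2 = S_1(3) = 0
t_q=1/2 is in segment 0 (τ=1/2); S_0(τ)=19/8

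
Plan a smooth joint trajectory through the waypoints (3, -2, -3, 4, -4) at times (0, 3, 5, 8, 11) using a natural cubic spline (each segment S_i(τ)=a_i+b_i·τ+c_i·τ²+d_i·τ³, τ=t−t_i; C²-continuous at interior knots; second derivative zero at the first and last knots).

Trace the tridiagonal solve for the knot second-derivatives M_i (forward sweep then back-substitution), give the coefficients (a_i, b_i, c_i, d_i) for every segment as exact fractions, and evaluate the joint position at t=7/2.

  seg 0: a=3 b=-1243/708 c=0 d=7/708
  seg 1: a=-2 b=-527/354 c=21/236 d=287/1416
  seg 2: a=-3 b=230/177 c=77/59 d=-170/531
  seg 3: a=4 b=86/177 c=-93/59 d=31/177
S(7/2) = -10183/3776

Δ: Δ0=-5/3, Δ1=-1/2, Δ2=7/3, Δ3=-8/3
row 1: diag=10, rhs=7; c'=1/5, d'=7/10
row 2: denom=10−2·1/5=48/5; d'=(17−2·7/10)/(48/5)=13/8
row 3: denom=12−3·5/16=177/16; d'=(-30−3·13/8)/(177/16)=-186/59
back: M3=-186/59
back: M2=13/8−5/16·-186/59=154/59
back: M1=7/10−1/5·154/59=21/118
M: M0=0, M1=21/118, M2=154/59, M3=-186/59, M4=0
seg 0: a=3, c=M0/2=0, d=(M1−M0)/(6·3)=7/708, b=Δ0−h0·(2M0+M1)/6=-1243/708
seg 1: a=-2, c=M1/2=21/236, d=(M2−M1)/(6·2)=287/1416, b=Δ1−h1·(2M1+M2)/6=-527/354
seg 2: a=-3, c=M2/2=77/59, d=(M3−M2)/(6·3)=-170/531, b=Δ2−h2·(2M2+M3)/6=230/177
seg 3: a=4, c=M3/2=-93/59, d=(M4−M3)/(6·3)=31/177, b=Δ3−h3·(2M3+M4)/6=86/177
t_q=7/2 → seg 1, τ=1/2; S=-2+-527/354·τ+21/236·τ²+287/1416·τ³=-10183/3776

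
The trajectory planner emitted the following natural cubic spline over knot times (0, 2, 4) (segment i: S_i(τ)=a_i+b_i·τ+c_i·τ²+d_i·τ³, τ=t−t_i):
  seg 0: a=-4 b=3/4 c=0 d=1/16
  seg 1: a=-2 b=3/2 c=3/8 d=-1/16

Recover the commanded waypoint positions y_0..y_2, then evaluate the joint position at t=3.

y_0 = S_0(0) = a_0 = -4
y_1 = S_1(0) = a_1 = -2
y_2 = S_1(2) = 2
t_q=3 is in segment 1 (τ=1); S_1(τ)=-3/16

y_0=-4 y_1=-2 y_2=2
S(3) = -3/16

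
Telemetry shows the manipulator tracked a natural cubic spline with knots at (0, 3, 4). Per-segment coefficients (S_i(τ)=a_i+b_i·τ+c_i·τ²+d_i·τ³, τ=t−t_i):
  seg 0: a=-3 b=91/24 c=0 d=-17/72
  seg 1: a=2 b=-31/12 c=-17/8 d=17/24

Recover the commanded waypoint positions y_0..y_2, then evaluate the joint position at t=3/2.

y_0 = S_0(0) = a_0 = -3
y_1 = S_1(0) = a_1 = 2
y_2 = S_1(1) = -2
t_q=3/2 is in segment 0 (τ=3/2); S_0(τ)=121/64

y_0=-3 y_1=2 y_2=-2
S(3/2) = 121/64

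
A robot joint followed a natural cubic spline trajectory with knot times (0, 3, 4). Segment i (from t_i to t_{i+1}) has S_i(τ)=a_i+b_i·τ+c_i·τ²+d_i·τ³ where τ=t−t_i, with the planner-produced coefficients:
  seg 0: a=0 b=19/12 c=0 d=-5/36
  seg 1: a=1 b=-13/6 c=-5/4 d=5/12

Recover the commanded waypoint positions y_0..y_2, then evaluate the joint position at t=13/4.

y_0=0 y_1=1 y_2=-2
S(13/4) = 99/256

y_0 = S_0(0) = a_0 = 0
y_1 = S_1(0) = a_1 = 1
y_2 = S_1(1) = -2
t_q=13/4 is in segment 1 (τ=1/4); S_1(τ)=99/256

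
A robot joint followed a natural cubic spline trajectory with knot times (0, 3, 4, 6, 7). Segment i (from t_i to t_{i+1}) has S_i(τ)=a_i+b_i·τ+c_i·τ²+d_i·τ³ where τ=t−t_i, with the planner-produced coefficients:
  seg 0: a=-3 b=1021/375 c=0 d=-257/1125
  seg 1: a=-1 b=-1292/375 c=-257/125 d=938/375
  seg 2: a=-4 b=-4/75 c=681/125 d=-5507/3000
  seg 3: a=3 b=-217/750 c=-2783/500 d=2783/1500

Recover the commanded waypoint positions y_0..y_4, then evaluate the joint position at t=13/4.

y_0=-3 y_1=-1 y_2=-4 y_3=3 y_4=-1
S(13/4) = -7803/4000

y_0 = S_0(0) = a_0 = -3
y_1 = S_1(0) = a_1 = -1
y_2 = S_2(0) = a_2 = -4
y_3 = S_3(0) = a_3 = 3
y_4 = S_3(1) = -1
t_q=13/4 is in segment 1 (τ=1/4); S_1(τ)=-7803/4000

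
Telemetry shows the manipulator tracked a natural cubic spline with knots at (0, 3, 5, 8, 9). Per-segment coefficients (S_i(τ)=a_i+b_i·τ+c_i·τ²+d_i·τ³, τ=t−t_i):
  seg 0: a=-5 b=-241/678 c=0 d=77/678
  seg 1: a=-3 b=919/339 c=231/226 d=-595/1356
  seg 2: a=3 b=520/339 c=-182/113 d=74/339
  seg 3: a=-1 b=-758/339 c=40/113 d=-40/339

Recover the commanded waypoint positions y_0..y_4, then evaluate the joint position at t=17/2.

y_0 = S_0(0) = a_0 = -5
y_1 = S_1(0) = a_1 = -3
y_2 = S_2(0) = a_2 = 3
y_3 = S_3(0) = a_3 = -1
y_4 = S_3(1) = -3
t_q=17/2 is in segment 3 (τ=1/2); S_3(τ)=-231/113

y_0=-5 y_1=-3 y_2=3 y_3=-1 y_4=-3
S(17/2) = -231/113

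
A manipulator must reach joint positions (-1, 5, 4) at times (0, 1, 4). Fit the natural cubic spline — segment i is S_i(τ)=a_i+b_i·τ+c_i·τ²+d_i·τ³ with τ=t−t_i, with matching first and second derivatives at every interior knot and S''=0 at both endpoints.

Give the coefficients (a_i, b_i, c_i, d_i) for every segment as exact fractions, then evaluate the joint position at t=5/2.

Δ: Δ0=6, Δ1=-1/3
row 1: diag=8, rhs=-38; c'=3/8, d'=-19/4
back: M1=-19/4
M: M0=0, M1=-19/4, M2=0
seg 0: a=-1, c=M0/2=0, d=(M1−M0)/(6·1)=-19/24, b=Δ0−h0·(2M0+M1)/6=163/24
seg 1: a=5, c=M1/2=-19/8, d=(M2−M1)/(6·3)=19/72, b=Δ1−h1·(2M1+M2)/6=53/12
t_q=5/2 → seg 1, τ=3/2; S=5+53/12·τ+-19/8·τ²+19/72·τ³=459/64

  seg 0: a=-1 b=163/24 c=0 d=-19/24
  seg 1: a=5 b=53/12 c=-19/8 d=19/72
S(5/2) = 459/64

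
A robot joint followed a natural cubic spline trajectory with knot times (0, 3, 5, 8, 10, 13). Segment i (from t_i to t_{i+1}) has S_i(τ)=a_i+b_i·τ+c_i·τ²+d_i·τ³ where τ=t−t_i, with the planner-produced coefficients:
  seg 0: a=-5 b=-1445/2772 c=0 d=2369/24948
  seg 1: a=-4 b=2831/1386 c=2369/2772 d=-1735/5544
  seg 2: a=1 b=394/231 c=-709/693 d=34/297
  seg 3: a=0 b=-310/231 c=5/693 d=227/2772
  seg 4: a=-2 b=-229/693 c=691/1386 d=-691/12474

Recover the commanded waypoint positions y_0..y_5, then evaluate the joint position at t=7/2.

y_0 = S_0(0) = a_0 = -5
y_1 = S_1(0) = a_1 = -4
y_2 = S_2(0) = a_2 = 1
y_3 = S_3(0) = a_3 = 0
y_4 = S_4(0) = a_4 = -2
y_5 = S_4(3) = 0
t_q=7/2 is in segment 1 (τ=1/2); S_1(τ)=-13819/4928

y_0=-5 y_1=-4 y_2=1 y_3=0 y_4=-2 y_5=0
S(7/2) = -13819/4928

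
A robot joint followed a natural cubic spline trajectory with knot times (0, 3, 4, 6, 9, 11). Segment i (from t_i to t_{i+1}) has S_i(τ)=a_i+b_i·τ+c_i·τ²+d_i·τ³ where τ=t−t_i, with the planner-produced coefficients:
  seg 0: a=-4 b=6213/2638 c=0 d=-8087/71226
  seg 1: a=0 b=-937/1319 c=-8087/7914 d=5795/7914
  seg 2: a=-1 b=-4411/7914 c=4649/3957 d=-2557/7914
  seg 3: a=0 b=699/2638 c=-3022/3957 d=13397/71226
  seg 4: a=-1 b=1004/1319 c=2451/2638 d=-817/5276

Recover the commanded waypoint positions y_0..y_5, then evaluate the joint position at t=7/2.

y_0 = S_0(0) = a_0 = -4
y_1 = S_1(0) = a_1 = 0
y_2 = S_2(0) = a_2 = -1
y_3 = S_3(0) = a_3 = 0
y_4 = S_4(0) = a_4 = -1
y_5 = S_4(2) = 3
t_q=7/2 is in segment 1 (τ=1/2); S_1(τ)=-32867/63312

y_0=-4 y_1=0 y_2=-1 y_3=0 y_4=-1 y_5=3
S(7/2) = -32867/63312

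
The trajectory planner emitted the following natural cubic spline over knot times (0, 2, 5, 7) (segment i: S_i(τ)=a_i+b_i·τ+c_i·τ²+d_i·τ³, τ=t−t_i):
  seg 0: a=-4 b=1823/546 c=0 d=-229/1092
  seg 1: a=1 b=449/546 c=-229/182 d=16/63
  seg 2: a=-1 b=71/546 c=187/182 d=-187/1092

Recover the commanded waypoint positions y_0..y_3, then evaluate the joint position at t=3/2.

y_0 = S_0(0) = a_0 = -4
y_1 = S_1(0) = a_1 = 1
y_2 = S_2(0) = a_2 = -1
y_3 = S_2(2) = 2
t_q=3/2 is in segment 0 (τ=3/2); S_0(τ)=125/416

y_0=-4 y_1=1 y_2=-1 y_3=2
S(3/2) = 125/416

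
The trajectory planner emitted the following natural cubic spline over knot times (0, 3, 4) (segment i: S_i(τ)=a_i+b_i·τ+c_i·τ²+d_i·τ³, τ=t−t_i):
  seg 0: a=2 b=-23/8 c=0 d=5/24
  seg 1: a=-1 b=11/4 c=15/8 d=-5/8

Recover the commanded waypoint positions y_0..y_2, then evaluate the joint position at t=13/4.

y_0=2 y_1=-1 y_2=3
S(13/4) = -105/512

y_0 = S_0(0) = a_0 = 2
y_1 = S_1(0) = a_1 = -1
y_2 = S_1(1) = 3
t_q=13/4 is in segment 1 (τ=1/4); S_1(τ)=-105/512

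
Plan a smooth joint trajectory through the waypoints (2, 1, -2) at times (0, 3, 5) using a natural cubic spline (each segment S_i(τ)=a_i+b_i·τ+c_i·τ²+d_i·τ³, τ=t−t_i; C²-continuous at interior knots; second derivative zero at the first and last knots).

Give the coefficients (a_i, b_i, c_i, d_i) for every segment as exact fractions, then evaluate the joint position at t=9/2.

Δ: Δ0=-1/3, Δ1=-3/2
row 1: diag=10, rhs=-7; c'=1/5, d'=-7/10
back: M1=-7/10
M: M0=0, M1=-7/10, M2=0
seg 0: a=2, c=M0/2=0, d=(M1−M0)/(6·3)=-7/180, b=Δ0−h0·(2M0+M1)/6=1/60
seg 1: a=1, c=M1/2=-7/20, d=(M2−M1)/(6·2)=7/120, b=Δ1−h1·(2M1+M2)/6=-31/30
t_q=9/2 → seg 1, τ=3/2; S=1+-31/30·τ+-7/20·τ²+7/120·τ³=-73/64

  seg 0: a=2 b=1/60 c=0 d=-7/180
  seg 1: a=1 b=-31/30 c=-7/20 d=7/120
S(9/2) = -73/64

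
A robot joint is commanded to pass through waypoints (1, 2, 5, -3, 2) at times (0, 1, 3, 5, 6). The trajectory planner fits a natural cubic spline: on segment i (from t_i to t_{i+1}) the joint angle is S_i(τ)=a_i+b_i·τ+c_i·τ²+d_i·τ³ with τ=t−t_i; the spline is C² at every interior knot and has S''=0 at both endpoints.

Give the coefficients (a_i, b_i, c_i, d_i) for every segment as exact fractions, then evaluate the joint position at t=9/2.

  seg 0: a=1 b=29/60 c=0 d=31/60
  seg 1: a=2 b=61/30 c=31/20 d=-109/120
  seg 2: a=5 b=-8/3 c=-39/10 d=97/60
  seg 3: a=-3 b=17/15 c=29/5 d=-29/15
S(9/2) = -371/160

Δ: Δ0=1, Δ1=3/2, Δ2=-4, Δ3=5
row 1: diag=6, rhs=3; c'=1/3, d'=1/2
row 2: denom=8−2·1/3=22/3; d'=(-33−2·1/2)/(22/3)=-51/11
row 3: denom=6−2·3/11=60/11; d'=(54−2·-51/11)/(60/11)=58/5
back: M3=58/5
back: M2=-51/11−3/11·58/5=-39/5
back: M1=1/2−1/3·-39/5=31/10
M: M0=0, M1=31/10, M2=-39/5, M3=58/5, M4=0
seg 0: a=1, c=M0/2=0, d=(M1−M0)/(6·1)=31/60, b=Δ0−h0·(2M0+M1)/6=29/60
seg 1: a=2, c=M1/2=31/20, d=(M2−M1)/(6·2)=-109/120, b=Δ1−h1·(2M1+M2)/6=61/30
seg 2: a=5, c=M2/2=-39/10, d=(M3−M2)/(6·2)=97/60, b=Δ2−h2·(2M2+M3)/6=-8/3
seg 3: a=-3, c=M3/2=29/5, d=(M4−M3)/(6·1)=-29/15, b=Δ3−h3·(2M3+M4)/6=17/15
t_q=9/2 → seg 2, τ=3/2; S=5+-8/3·τ+-39/10·τ²+97/60·τ³=-371/160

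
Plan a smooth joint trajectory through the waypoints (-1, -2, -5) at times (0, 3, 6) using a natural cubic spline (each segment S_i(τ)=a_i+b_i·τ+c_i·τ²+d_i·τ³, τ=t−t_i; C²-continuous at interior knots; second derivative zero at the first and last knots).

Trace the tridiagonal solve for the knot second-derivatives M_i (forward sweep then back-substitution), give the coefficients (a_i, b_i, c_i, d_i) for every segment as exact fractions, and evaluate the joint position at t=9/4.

Δ: Δ0=-1/3, Δ1=-1
row 1: diag=12, rhs=-4; c'=1/4, d'=-1/3
back: M1=-1/3
M: M0=0, M1=-1/3, M2=0
seg 0: a=-1, c=M0/2=0, d=(M1−M0)/(6·3)=-1/54, b=Δ0−h0·(2M0+M1)/6=-1/6
seg 1: a=-2, c=M1/2=-1/6, d=(M2−M1)/(6·3)=1/54, b=Δ1−h1·(2M1+M2)/6=-2/3
t_q=9/4 → seg 0, τ=9/4; S=-1+-1/6·τ+0·τ²+-1/54·τ³=-203/128

  seg 0: a=-1 b=-1/6 c=0 d=-1/54
  seg 1: a=-2 b=-2/3 c=-1/6 d=1/54
S(9/4) = -203/128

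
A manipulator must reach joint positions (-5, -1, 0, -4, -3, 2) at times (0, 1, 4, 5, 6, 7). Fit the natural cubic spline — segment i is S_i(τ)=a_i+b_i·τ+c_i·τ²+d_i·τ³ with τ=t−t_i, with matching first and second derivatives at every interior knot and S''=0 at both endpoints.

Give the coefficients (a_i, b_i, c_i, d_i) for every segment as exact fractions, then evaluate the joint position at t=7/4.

  seg 0: a=-5 b=10063/2379 c=0 d=-547/2379
  seg 1: a=-1 b=8422/2379 c=-547/793 d=-902/7137
  seg 2: a=0 b=-734/183 c=-1449/793 d=4373/2379
  seg 3: a=-4 b=-5117/2379 c=2924/793 d=-1276/2379
  seg 4: a=-3 b=8599/2379 c=1648/793 d=-1648/2379
S(7/4) = 30801/25376

Δ: Δ0=4, Δ1=1/3, Δ2=-4, Δ3=1, Δ4=5
row 1: diag=8, rhs=-22; c'=3/8, d'=-11/4
row 2: denom=8−3·3/8=55/8; d'=(-26−3·-11/4)/(55/8)=-142/55
row 3: denom=4−1·8/55=212/55; d'=(30−1·-142/55)/(212/55)=448/53
row 4: denom=4−1·55/212=793/212; d'=(24−1·448/53)/(793/212)=3296/793
back: M4=3296/793
back: M3=448/53−55/212·3296/793=5848/793
back: M2=-142/55−8/55·5848/793=-2898/793
back: M1=-11/4−3/8·-2898/793=-1094/793
M: M0=0, M1=-1094/793, M2=-2898/793, M3=5848/793, M4=3296/793, M5=0
seg 0: a=-5, c=M0/2=0, d=(M1−M0)/(6·1)=-547/2379, b=Δ0−h0·(2M0+M1)/6=10063/2379
seg 1: a=-1, c=M1/2=-547/793, d=(M2−M1)/(6·3)=-902/7137, b=Δ1−h1·(2M1+M2)/6=8422/2379
seg 2: a=0, c=M2/2=-1449/793, d=(M3−M2)/(6·1)=4373/2379, b=Δ2−h2·(2M2+M3)/6=-734/183
seg 3: a=-4, c=M3/2=2924/793, d=(M4−M3)/(6·1)=-1276/2379, b=Δ3−h3·(2M3+M4)/6=-5117/2379
seg 4: a=-3, c=M4/2=1648/793, d=(M5−M4)/(6·1)=-1648/2379, b=Δ4−h4·(2M4+M5)/6=8599/2379
t_q=7/4 → seg 1, τ=3/4; S=-1+8422/2379·τ+-547/793·τ²+-902/7137·τ³=30801/25376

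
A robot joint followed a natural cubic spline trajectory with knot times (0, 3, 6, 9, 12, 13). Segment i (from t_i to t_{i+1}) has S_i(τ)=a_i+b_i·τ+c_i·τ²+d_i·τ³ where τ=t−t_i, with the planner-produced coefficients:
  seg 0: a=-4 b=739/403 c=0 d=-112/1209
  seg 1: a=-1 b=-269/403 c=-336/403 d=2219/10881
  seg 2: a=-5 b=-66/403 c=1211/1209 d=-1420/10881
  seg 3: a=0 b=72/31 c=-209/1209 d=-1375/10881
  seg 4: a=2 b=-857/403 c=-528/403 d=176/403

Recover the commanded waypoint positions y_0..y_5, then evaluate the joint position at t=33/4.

y_0=-4 y_1=-1 y_2=-5 y_3=0 y_4=2 y_5=-1
S(33/4) = -719/403

y_0 = S_0(0) = a_0 = -4
y_1 = S_1(0) = a_1 = -1
y_2 = S_2(0) = a_2 = -5
y_3 = S_3(0) = a_3 = 0
y_4 = S_4(0) = a_4 = 2
y_5 = S_4(1) = -1
t_q=33/4 is in segment 2 (τ=9/4); S_2(τ)=-719/403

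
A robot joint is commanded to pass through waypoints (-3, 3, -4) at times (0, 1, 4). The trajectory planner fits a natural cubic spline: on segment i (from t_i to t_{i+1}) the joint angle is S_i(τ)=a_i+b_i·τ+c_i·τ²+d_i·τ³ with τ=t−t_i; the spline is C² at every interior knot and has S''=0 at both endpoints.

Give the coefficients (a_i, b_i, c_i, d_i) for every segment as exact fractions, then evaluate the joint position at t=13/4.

Δ: Δ0=6, Δ1=-7/3
row 1: diag=8, rhs=-50; c'=3/8, d'=-25/4
back: M1=-25/4
M: M0=0, M1=-25/4, M2=0
seg 0: a=-3, c=M0/2=0, d=(M1−M0)/(6·1)=-25/24, b=Δ0−h0·(2M0+M1)/6=169/24
seg 1: a=3, c=M1/2=-25/8, d=(M2−M1)/(6·3)=25/72, b=Δ1−h1·(2M1+M2)/6=47/12
t_q=13/4 → seg 1, τ=9/4; S=3+47/12·τ+-25/8·τ²+25/72·τ³=-27/512

  seg 0: a=-3 b=169/24 c=0 d=-25/24
  seg 1: a=3 b=47/12 c=-25/8 d=25/72
S(13/4) = -27/512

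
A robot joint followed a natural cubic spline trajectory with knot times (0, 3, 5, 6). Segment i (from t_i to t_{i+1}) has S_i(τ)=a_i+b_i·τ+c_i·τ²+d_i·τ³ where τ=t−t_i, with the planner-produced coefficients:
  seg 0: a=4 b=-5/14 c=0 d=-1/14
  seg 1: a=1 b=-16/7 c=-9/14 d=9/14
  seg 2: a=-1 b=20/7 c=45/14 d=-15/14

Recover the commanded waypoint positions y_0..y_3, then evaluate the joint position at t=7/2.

y_0=4 y_1=1 y_2=-1 y_3=4
S(7/2) = -25/112

y_0 = S_0(0) = a_0 = 4
y_1 = S_1(0) = a_1 = 1
y_2 = S_2(0) = a_2 = -1
y_3 = S_2(1) = 4
t_q=7/2 is in segment 1 (τ=1/2); S_1(τ)=-25/112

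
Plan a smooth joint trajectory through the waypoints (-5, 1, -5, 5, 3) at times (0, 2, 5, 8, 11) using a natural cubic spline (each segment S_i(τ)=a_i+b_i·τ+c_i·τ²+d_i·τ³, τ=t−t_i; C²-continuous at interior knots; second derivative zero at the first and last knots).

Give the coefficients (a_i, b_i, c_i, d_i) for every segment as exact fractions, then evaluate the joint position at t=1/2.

Δ: Δ0=3, Δ1=-2, Δ2=10/3, Δ3=-2/3
row 1: diag=10, rhs=-30; c'=3/10, d'=-3
row 2: denom=12−3·3/10=111/10; d'=(32−3·-3)/(111/10)=410/111
row 3: denom=12−3·10/37=414/37; d'=(-24−3·410/111)/(414/37)=-649/207
back: M3=-649/207
back: M2=410/111−10/37·-649/207=940/207
back: M1=-3−3/10·940/207=-301/69
M: M0=0, M1=-301/69, M2=940/207, M3=-649/207, M4=0
seg 0: a=-5, c=M0/2=0, d=(M1−M0)/(6·2)=-301/828, b=Δ0−h0·(2M0+M1)/6=922/207
seg 1: a=1, c=M1/2=-301/138, d=(M2−M1)/(6·3)=1843/3726, b=Δ1−h1·(2M1+M2)/6=19/207
seg 2: a=-5, c=M2/2=470/207, d=(M3−M2)/(6·3)=-1589/3726, b=Δ2−h2·(2M2+M3)/6=149/414
seg 3: a=5, c=M3/2=-649/414, d=(M4−M3)/(6·3)=649/3726, b=Δ3−h3·(2M3+M4)/6=511/207
t_q=1/2 → seg 0, τ=1/2; S=-5+922/207·τ+0·τ²+-301/828·τ³=-6223/2208

  seg 0: a=-5 b=922/207 c=0 d=-301/828
  seg 1: a=1 b=19/207 c=-301/138 d=1843/3726
  seg 2: a=-5 b=149/414 c=470/207 d=-1589/3726
  seg 3: a=5 b=511/207 c=-649/414 d=649/3726
S(1/2) = -6223/2208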